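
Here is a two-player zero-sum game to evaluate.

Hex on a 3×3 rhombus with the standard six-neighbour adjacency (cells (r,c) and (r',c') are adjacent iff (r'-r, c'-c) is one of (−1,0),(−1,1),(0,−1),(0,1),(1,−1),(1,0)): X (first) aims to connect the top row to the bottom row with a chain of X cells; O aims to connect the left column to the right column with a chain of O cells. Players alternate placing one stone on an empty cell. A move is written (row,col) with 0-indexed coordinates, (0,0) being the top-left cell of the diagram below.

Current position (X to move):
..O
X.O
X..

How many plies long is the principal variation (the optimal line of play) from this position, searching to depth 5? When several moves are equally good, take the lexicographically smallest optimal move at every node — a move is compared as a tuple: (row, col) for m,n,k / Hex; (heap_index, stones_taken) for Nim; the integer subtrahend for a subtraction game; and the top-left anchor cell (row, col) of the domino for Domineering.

PV length from [..O/X.O/X..]: 1 ply

ply 1, X at ..O/X.O/X.. | (0,0)=+1→X.O/X.O/X..*; (0,1)=+1→.XO/X.O/X..; (1,1)=+1→..O/XXO/X..; (2,1)=+1→..O/X.O/XX.; (2,2)=+1→..O/X.O/X.X
ply 2: X.O/X.O/X.. is terminal -1 (O); from ..O/X.O/X.. depth 5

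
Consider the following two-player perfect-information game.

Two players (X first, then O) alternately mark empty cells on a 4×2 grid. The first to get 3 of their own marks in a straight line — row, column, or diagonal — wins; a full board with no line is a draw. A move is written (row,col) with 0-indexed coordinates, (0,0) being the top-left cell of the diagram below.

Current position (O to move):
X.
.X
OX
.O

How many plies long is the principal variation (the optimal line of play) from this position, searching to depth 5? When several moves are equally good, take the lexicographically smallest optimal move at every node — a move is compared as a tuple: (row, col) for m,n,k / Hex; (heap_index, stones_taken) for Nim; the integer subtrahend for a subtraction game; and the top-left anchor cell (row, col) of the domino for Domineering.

p1 O@[X./.X/OX/.O]: (0,1)[XO/.X/OX/.O]+0* (1,0)[X./OX/OX/.O]-1 (3,0)[X./.X/OX/OO]-1
p2 X@[XO/.X/OX/.O]: (1,0)[XO/XX/OX/.O]+0* (3,0)[XO/.X/OX/XO]+0
p3 O@[XO/XX/OX/.O]: (3,0)[XO/XX/OX/OO]+0*
p4 X@[XO/XX/OX/OO] terminal +0; root [X./.X/OX/.O] d5

PV length from [X./.X/OX/.O]: 3 plies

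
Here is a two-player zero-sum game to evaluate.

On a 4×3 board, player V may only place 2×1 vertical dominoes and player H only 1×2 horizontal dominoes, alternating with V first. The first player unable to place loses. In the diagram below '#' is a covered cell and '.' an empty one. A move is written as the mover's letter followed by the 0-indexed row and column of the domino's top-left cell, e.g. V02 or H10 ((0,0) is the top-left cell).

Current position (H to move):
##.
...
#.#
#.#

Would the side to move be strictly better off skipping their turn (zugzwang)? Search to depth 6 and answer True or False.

zugzwang(##./.../#.#/#.#, H) = False

ply 1, H at ##./.../#.#/#.# | H10=-1→##./##./#.#/#.#*; H11=-1→##./.##/#.#/#.#
ply 2, V at ##./##./#.#/#.# | V02=+1→###/###/#.#/#.#*; V21=+1→##./##./###/###
ply 3: ###/###/#.#/#.# is terminal -1 (H); from ##./.../#.#/#.# depth 6
pass branch (V moves first from the same position):
  | ply 1, V at ##./.../#.#/#.# | V02=+1→###/..#/#.#/#.#*; V11=+1→##./.#./###/#.#; V21=-1→##./.../###/###
  | ply 2, H at ###/..#/#.#/#.# | H10=-1→###/###/#.#/#.#*
  | ply 3, V at ###/###/#.#/#.# | V21=+1→###/###/###/###*
  | ply 4: ###/###/###/### is terminal -1 (H); from ##./.../#.#/#.# depth 6
H moving scores -1; H passing scores -1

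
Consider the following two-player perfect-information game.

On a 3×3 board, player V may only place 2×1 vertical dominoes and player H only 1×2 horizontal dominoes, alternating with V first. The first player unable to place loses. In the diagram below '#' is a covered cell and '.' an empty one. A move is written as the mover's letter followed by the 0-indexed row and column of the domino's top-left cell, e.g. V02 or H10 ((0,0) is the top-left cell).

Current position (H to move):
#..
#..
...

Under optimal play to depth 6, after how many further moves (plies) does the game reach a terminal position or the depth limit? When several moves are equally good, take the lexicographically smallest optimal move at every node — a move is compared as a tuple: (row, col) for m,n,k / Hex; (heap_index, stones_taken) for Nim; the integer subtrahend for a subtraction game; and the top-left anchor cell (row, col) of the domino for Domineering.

ply 1, H at #../#../... | H01=-1→###/#../...; H11=+1→#../###/...*; H20=-1→#../#../##.; H21=-1→#../#../.##
ply 2: #../###/... is terminal -1 (V); from #../#../... depth 6

PV length from [#../#../...]: 1 ply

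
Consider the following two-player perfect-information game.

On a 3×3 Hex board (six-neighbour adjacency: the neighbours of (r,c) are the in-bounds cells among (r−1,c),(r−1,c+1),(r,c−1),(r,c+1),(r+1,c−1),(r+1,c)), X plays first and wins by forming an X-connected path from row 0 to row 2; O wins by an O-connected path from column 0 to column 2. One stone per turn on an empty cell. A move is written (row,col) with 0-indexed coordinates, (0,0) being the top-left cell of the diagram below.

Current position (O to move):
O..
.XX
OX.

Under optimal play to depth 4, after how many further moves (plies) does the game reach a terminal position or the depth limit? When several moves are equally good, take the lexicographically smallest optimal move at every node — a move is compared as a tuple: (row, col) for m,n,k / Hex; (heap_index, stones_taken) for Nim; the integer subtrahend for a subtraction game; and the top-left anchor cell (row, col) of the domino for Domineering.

PV length from [O../.XX/OX.]: 2 plies

p1 O@[O../.XX/OX.]: (0,1)[OO./.XX/OX.]-1* (0,2)[O.O/.XX/OX.]-1 (1,0)[O../OXX/OX.]-1 (2,2)[O../.XX/OXO]-1
p2 X@[OO./.XX/OX.]: (0,2)[OOX/.XX/OX.]+1* (1,0)[OO./XXX/OX.]-1 (2,2)[OO./.XX/OXX]-1
p3 O@[OOX/.XX/OX.] terminal -1; root [O../.XX/OX.] d4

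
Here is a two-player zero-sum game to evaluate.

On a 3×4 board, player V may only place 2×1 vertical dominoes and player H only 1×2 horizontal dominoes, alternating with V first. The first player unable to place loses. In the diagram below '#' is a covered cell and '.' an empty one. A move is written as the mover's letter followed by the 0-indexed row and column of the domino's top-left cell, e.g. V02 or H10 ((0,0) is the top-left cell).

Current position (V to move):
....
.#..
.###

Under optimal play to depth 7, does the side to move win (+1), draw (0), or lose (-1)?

value(..../.#../.###, V) = +1

p1 V@[..../.#../.###]: V00[#.../##../.###]-1 V02[..#./.##./.###]+1* V03[...#/.#.#/.###]+1 V10[..../##../####]-1
p2 H@[..#./.##./.###]: H00[###./.##./.###]-1*
p3 V@[###./.##./.###]: V03[####/.###/.###]+1* V10[###./###./####]+1
p4 H@[####/.###/.###] terminal -1; root [..../.#../.###] d7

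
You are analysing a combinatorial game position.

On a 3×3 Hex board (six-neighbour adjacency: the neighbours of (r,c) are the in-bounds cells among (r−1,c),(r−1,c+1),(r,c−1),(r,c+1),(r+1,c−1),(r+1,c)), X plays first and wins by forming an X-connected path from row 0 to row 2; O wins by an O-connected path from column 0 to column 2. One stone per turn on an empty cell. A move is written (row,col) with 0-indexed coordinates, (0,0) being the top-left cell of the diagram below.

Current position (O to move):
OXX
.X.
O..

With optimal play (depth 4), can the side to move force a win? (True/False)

O winning at [OXX/.X./O..]: True

p1 O@[OXX/.X./O..]: (1,0)[OXX/OX./O..]-1 (1,2)[OXX/.XO/O..]-1 (2,1)[OXX/.X./OO.]+1* (2,2)[OXX/.X./O.O]-1
p2 X@[OXX/.X./OO.]: (1,0)[OXX/XX./OO.]-1* (1,2)[OXX/.XX/OO.]-1 (2,2)[OXX/.X./OOX]-1
p3 O@[OXX/XX./OO.]: (1,2)[OXX/XXO/OO.]+1* (2,2)[OXX/XX./OOO]+1
p4 X@[OXX/XXO/OO.] terminal -1; root [OXX/.X./O..] d4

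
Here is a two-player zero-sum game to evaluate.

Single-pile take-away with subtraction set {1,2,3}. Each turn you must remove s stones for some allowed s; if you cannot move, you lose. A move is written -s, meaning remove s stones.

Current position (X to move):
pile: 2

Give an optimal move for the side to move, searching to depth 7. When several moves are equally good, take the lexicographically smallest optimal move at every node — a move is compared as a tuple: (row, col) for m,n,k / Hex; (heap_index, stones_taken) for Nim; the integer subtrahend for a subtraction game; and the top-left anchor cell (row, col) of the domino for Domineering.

ply 1, X at 2 | -1=-1→1; -2=+1→0*
ply 2: 0 is terminal -1 (O); from 2 depth 7

X's best at [2]: -2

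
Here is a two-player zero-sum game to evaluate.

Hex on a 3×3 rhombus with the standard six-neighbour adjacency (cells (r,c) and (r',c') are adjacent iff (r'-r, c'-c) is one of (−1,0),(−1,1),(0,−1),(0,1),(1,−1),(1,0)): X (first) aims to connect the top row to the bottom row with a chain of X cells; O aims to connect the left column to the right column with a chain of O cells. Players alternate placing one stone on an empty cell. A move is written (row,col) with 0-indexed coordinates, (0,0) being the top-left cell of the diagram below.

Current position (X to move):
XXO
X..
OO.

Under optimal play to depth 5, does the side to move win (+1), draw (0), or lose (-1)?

[XXO/X../OO.] X move#1: (1,1):-1/XXO/XX./OO.*, (1,2):-1/XXO/X.X/OO., (2,2):-1/XXO/X../OOX
[XXO/XX./OO.] O move#2: (1,2):+1/XXO/XXO/OO.*, (2,2):+1/XXO/XX./OOO
[XXO/XXO/OO.] end (terminal -1, X#3); searched XXO/X../OO. to 5

value(XXO/X../OO., X) = -1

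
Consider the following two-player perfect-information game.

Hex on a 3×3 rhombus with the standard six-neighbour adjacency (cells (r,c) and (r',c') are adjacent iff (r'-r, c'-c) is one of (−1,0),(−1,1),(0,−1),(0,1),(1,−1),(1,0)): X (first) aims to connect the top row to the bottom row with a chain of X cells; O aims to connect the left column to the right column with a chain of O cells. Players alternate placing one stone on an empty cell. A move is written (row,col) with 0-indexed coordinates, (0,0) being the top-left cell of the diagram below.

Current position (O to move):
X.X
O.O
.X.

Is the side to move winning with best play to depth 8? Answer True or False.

ply 1, O at X.X/O.O/.X. | (0,1)=-1→XOX/O.O/.X.; (1,1)=+1→X.X/OOO/.X.*; (2,0)=-1→X.X/O.O/OX.; (2,2)=-1→X.X/O.O/.XO
ply 2: X.X/OOO/.X. is terminal -1 (X); from X.X/O.O/.X. depth 8

O winning at [X.X/O.O/.X.]: True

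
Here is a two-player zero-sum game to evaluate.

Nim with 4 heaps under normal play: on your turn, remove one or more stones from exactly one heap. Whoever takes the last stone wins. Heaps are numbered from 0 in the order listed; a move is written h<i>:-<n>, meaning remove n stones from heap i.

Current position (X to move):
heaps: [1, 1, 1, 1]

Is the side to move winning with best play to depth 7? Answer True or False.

p1 X@[(1,1,1,1)]: h0:-1[(0,1,1,1)]-1* h1:-1[(1,0,1,1)]-1 h2:-1[(1,1,0,1)]-1 h3:-1[(1,1,1,0)]-1
p2 O@[(0,1,1,1)]: h1:-1[(0,0,1,1)]+1* h2:-1[(0,1,0,1)]+1 h3:-1[(0,1,1,0)]+1
p3 X@[(0,0,1,1)]: h2:-1[(0,0,0,1)]-1* h3:-1[(0,0,1,0)]-1
p4 O@[(0,0,0,1)]: h3:-1[(0,0,0,0)]+1*
p5 X@[(0,0,0,0)] terminal -1; root [(1,1,1,1)] d7

X winning at [(1,1,1,1)]: False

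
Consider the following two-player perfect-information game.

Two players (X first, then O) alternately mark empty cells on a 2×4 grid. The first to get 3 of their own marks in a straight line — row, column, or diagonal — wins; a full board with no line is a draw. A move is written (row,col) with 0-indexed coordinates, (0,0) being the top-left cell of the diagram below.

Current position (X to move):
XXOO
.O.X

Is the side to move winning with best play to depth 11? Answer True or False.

X winning at [XXOO/.O.X]: False

p1 X@[XXOO/.O.X]: (1,0)[XXOO/XO.X]+0* (1,2)[XXOO/.OXX]+0
p2 O@[XXOO/XO.X]: (1,2)[XXOO/XOOX]+0*
p3 X@[XXOO/XOOX] terminal +0; root [XXOO/.O.X] d11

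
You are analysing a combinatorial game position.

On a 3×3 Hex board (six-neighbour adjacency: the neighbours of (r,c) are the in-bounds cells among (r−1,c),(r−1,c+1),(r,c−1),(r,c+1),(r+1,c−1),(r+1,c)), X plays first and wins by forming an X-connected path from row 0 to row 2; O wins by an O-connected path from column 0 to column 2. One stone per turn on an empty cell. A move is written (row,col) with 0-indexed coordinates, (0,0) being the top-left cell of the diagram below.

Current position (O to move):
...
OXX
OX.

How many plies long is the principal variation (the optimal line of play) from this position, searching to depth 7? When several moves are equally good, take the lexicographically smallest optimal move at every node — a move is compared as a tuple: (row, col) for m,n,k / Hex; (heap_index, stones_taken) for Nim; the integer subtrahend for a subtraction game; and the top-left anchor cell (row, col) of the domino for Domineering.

[.../OXX/OX.] O move#1: (0,0):-1/O../OXX/OX.*, (0,1):-1/.O./OXX/OX., (0,2):-1/..O/OXX/OX., (2,2):-1/.../OXX/OXO
[O../OXX/OX.] X move#2: (0,1):+1/OX./OXX/OX.*, (0,2):+1/O.X/OXX/OX., (2,2):+1/O../OXX/OXX
[OX./OXX/OX.] end (terminal -1, O#3); searched .../OXX/OX. to 7

PV length from [.../OXX/OX.]: 2 plies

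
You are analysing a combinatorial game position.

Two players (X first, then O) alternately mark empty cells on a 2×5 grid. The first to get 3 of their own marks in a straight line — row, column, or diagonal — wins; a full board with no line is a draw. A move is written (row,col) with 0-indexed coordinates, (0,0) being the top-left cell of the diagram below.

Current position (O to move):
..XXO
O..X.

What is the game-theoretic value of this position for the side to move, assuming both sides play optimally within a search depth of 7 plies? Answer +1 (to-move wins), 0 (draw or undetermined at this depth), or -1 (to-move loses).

[..XXO/O..X.] O move#1: (0,0):-1/O.XXO/O..X.*, (0,1):-1/.OXXO/O..X., (1,1):-1/..XXO/OO.X., (1,2):-1/..XXO/O.OX., (1,4):-1/..XXO/O..XO
[O.XXO/O..X.] X move#2: (0,1):+1/OXXXO/O..X.*, (1,1):+1/O.XXO/OX.X., (1,2):+1/O.XXO/O.XX., (1,4):+1/O.XXO/O..XX
[OXXXO/O..X.] end (terminal -1, O#3); searched ..XXO/O..X. to 7

value(..XXO/O..X., O) = -1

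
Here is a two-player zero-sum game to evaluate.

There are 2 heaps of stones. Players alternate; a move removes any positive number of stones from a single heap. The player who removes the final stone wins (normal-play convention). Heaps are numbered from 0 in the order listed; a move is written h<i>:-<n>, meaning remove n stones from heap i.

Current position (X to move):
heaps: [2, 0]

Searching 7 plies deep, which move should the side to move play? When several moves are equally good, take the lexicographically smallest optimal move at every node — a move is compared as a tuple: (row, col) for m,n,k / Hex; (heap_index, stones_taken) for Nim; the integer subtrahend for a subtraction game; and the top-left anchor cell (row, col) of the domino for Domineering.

p1 X@[(2,0)]: h0:-1[(1,0)]-1 h0:-2[(0,0)]+1*
p2 O@[(0,0)] terminal -1; root [(2,0)] d7

X's best at [(2,0)]: h0:-2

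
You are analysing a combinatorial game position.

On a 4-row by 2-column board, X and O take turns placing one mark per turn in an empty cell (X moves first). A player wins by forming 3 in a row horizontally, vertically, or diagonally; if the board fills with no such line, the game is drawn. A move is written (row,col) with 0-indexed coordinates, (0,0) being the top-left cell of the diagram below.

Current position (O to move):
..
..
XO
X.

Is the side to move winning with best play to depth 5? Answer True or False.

ply 1, O at ../../XO/X. | (0,0)=-1→O./../XO/X.; (0,1)=-1→.O/../XO/X.; (1,0)=+0→../O./XO/X.*; (1,1)=-1→../.O/XO/X.; (3,1)=-1→../../XO/XO
ply 2, X at ../O./XO/X. | (0,0)=-1→X./O./XO/X.; (0,1)=+0→.X/O./XO/X.*; (1,1)=+0→../OX/XO/X.; (3,1)=+0→../O./XO/XX
ply 3, O at .X/O./XO/X. | (0,0)=+0→OX/O./XO/X.*; (1,1)=+0→.X/OO/XO/X.; (3,1)=+0→.X/O./XO/XO
ply 4, X at OX/O./XO/X. | (1,1)=+0→OX/OX/XO/X.*; (3,1)=+0→OX/O./XO/XX
ply 5, O at OX/OX/XO/X. | (3,1)=+0→OX/OX/XO/XO*
ply 6: OX/OX/XO/XO is terminal +0 (X); from ../../XO/X. depth 5

O winning at [../../XO/X.]: False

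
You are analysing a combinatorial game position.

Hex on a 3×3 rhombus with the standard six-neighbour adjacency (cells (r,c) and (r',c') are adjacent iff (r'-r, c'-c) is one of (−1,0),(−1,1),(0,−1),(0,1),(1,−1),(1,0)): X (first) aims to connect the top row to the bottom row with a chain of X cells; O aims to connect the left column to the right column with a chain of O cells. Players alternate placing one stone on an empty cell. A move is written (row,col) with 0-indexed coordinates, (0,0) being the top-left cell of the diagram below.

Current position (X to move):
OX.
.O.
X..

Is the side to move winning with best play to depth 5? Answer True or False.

ply 1, X at OX./.O./X.. | (0,2)=+1→OXX/.O./X..*; (1,0)=+1→OX./XO./X..; (1,2)=+1→OX./.OX/X..; (2,1)=-1→OX./.O./XX.; (2,2)=-1→OX./.O./X.X
ply 2, O at OXX/.O./X.. | (1,0)=-1→OXX/OO./X..*; (1,2)=-1→OXX/.OO/X..; (2,1)=-1→OXX/.O./XO.; (2,2)=-1→OXX/.O./X.O
ply 3, X at OXX/OO./X.. | (1,2)=+1→OXX/OOX/X..*; (2,1)=-1→OXX/OO./XX.; (2,2)=-1→OXX/OO./X.X
ply 4, O at OXX/OOX/X.. | (2,1)=-1→OXX/OOX/XO.*; (2,2)=-1→OXX/OOX/X.O
ply 5, X at OXX/OOX/XO. | (2,2)=+1→OXX/OOX/XOX*
ply 6: OXX/OOX/XOX is terminal -1 (O); from OX./.O./X.. depth 5

X winning at [OX./.O./X..]: True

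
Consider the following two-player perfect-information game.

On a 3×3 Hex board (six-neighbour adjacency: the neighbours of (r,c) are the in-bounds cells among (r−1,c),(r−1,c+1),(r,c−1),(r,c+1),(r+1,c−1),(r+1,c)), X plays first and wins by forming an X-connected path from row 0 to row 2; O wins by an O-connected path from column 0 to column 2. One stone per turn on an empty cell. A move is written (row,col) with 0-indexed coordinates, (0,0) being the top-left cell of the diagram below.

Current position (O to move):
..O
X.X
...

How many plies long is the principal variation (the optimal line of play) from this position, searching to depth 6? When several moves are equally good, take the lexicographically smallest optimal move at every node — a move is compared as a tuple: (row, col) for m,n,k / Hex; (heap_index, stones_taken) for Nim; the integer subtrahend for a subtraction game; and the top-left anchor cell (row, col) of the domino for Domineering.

PV length from [..O/X.X/...]: 4 plies

p1 O@[..O/X.X/...]: (0,0)[O.O/X.X/...]-1* (0,1)[.OO/X.X/...]-1 (1,1)[..O/XOX/...]-1 (2,0)[..O/X.X/O..]-1 (2,1)[..O/X.X/.O.]-1 (2,2)[..O/X.X/..O]-1
p2 X@[O.O/X.X/...]: (0,1)[OXO/X.X/...]+1* (1,1)[O.O/XXX/...]-1 (2,0)[O.O/X.X/X..]-1 (2,1)[O.O/X.X/.X.]-1 (2,2)[O.O/X.X/..X]-1
p3 O@[OXO/X.X/...]: (1,1)[OXO/XOX/...]-1* (2,0)[OXO/X.X/O..]-1 (2,1)[OXO/X.X/.O.]-1 (2,2)[OXO/X.X/..O]-1
p4 X@[OXO/XOX/...]: (2,0)[OXO/XOX/X..]+1* (2,1)[OXO/XOX/.X.]-1 (2,2)[OXO/XOX/..X]-1
p5 O@[OXO/XOX/X..] terminal -1; root [..O/X.X/...] d6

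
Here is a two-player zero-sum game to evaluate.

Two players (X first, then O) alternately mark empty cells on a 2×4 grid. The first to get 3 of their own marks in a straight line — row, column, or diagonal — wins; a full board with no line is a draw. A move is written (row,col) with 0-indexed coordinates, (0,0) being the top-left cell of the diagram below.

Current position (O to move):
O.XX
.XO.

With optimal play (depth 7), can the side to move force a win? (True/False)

O winning at [O.XX/.XO.]: False

ply 1, O at O.XX/.XO. | (0,1)=+0→OOXX/.XO.*; (1,0)=-1→O.XX/OXO.; (1,3)=-1→O.XX/.XOO
ply 2, X at OOXX/.XO. | (1,0)=+0→OOXX/XXO.*; (1,3)=+0→OOXX/.XOX
ply 3, O at OOXX/XXO. | (1,3)=+0→OOXX/XXOO*
ply 4: OOXX/XXOO is terminal +0 (X); from O.XX/.XO. depth 7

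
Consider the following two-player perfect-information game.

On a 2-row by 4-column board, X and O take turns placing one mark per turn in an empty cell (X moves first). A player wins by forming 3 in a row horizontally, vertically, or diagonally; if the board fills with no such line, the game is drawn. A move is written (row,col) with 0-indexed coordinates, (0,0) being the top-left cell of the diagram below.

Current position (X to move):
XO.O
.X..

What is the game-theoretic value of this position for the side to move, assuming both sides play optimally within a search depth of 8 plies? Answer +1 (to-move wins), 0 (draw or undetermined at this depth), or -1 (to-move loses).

ply 1, X at XO.O/.X.. | (0,2)=+0→XOXO/.X..*; (1,0)=-1→XO.O/XX..; (1,2)=-1→XO.O/.XX.; (1,3)=-1→XO.O/.X.X
ply 2, O at XOXO/.X.. | (1,0)=+0→XOXO/OX..*; (1,2)=+0→XOXO/.XO.; (1,3)=+0→XOXO/.X.O
ply 3, X at XOXO/OX.. | (1,2)=+0→XOXO/OXX.*; (1,3)=+0→XOXO/OX.X
ply 4, O at XOXO/OXX. | (1,3)=+0→XOXO/OXXO*
ply 5: XOXO/OXXO is terminal +0 (X); from XO.O/.X.. depth 8

value(XO.O/.X.., X) = 0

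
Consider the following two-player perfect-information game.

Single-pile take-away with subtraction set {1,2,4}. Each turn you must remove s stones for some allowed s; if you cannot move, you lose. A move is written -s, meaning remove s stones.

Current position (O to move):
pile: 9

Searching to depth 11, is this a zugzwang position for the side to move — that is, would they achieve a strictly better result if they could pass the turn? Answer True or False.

p1 O@[9]: -1[8]-1* -2[7]-1 -4[5]-1
p2 X@[8]: -1[7]-1 -2[6]+1* -4[4]-1
p3 O@[6]: -1[5]-1* -2[4]-1 -4[2]-1
p4 X@[5]: -1[4]-1 -2[3]+1* -4[1]-1
p5 O@[3]: -1[2]-1* -2[1]-1
p6 X@[2]: -1[1]-1 -2[0]+1*
p7 O@[0] terminal -1; root [9] d11
pass branch (X moves first from the same position):
  | p1 X@[9]: -1[8]-1* -2[7]-1 -4[5]-1
  | p2 O@[8]: -1[7]-1 -2[6]+1* -4[4]-1
  | p3 X@[6]: -1[5]-1* -2[4]-1 -4[2]-1
  | p4 O@[5]: -1[4]-1 -2[3]+1* -4[1]-1
  | p5 X@[3]: -1[2]-1* -2[1]-1
  | p6 O@[2]: -1[1]-1 -2[0]+1*
  | p7 X@[0] terminal -1; root [9] d11
O moving scores -1; O passing scores +1

zugzwang(9, O) = True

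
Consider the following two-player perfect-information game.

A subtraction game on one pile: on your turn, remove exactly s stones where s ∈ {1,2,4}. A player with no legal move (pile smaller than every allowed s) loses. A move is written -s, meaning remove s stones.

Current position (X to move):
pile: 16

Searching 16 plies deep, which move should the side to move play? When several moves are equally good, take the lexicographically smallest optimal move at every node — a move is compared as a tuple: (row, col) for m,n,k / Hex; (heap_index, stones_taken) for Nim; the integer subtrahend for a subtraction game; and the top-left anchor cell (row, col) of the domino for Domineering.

p1 X@[16]: -1[15]+1* -2[14]-1 -4[12]+1
p2 O@[15]: -1[14]-1* -2[13]-1 -4[11]-1
p3 X@[14]: -1[13]-1 -2[12]+1* -4[10]-1
p4 O@[12]: -1[11]-1* -2[10]-1 -4[8]-1
p5 X@[11]: -1[10]-1 -2[9]+1* -4[7]-1
p6 O@[9]: -1[8]-1* -2[7]-1 -4[5]-1
p7 X@[8]: -1[7]-1 -2[6]+1* -4[4]-1
p8 O@[6]: -1[5]-1* -2[4]-1 -4[2]-1
p9 X@[5]: -1[4]-1 -2[3]+1* -4[1]-1
p10 O@[3]: -1[2]-1* -2[1]-1
p11 X@[2]: -1[1]-1 -2[0]+1*
p12 O@[0] terminal -1; root [16] d16

X's best at [16]: -1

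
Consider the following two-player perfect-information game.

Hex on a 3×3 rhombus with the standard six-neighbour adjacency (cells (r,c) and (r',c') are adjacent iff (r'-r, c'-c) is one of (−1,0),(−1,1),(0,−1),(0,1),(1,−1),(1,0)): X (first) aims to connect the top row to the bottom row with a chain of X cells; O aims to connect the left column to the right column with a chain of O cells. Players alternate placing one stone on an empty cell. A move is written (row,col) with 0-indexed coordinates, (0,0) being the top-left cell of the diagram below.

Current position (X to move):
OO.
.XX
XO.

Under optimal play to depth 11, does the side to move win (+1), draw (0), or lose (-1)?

p1 X@[OO./.XX/XO.]: (0,2)[OOX/.XX/XO.]+1* (1,0)[OO./XXX/XO.]-1 (2,2)[OO./.XX/XOX]-1
p2 O@[OOX/.XX/XO.] terminal -1; root [OO./.XX/XO.] d11

value(OO./.XX/XO., X) = +1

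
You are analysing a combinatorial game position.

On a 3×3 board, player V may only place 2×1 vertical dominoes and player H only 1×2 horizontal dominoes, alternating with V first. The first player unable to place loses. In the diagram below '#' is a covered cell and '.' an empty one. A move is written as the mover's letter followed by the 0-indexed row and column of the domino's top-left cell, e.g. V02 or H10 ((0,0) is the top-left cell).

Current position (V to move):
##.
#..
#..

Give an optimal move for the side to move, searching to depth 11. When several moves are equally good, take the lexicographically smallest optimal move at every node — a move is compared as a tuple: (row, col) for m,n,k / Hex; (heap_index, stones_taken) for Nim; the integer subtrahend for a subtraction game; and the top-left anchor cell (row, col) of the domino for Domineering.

ply 1, V at ##./#../#.. | V02=-1→###/#.#/#..; V11=+1→##./##./##.*; V12=+1→##./#.#/#.#
ply 2: ##./##./##. is terminal -1 (H); from ##./#../#.. depth 11

V's best at [##./#../#..]: V11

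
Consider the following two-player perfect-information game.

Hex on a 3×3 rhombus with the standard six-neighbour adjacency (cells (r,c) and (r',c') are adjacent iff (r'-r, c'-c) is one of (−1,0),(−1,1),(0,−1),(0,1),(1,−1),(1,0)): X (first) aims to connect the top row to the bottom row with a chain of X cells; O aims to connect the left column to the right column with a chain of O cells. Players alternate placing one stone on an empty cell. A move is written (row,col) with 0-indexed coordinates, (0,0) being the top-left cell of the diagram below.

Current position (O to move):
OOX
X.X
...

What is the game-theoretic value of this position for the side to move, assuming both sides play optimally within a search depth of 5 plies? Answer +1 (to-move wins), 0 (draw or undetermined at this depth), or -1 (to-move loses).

[OOX/X.X/...] O move#1: (1,1):-1/OOX/XOX/...*, (2,0):-1/OOX/X.X/O.., (2,1):-1/OOX/X.X/.O., (2,2):-1/OOX/X.X/..O
[OOX/XOX/...] X move#2: (2,0):+1/OOX/XOX/X..*, (2,1):+1/OOX/XOX/.X., (2,2):+1/OOX/XOX/..X
[OOX/XOX/X..] O move#3: (2,1):-1/OOX/XOX/XO.*, (2,2):-1/OOX/XOX/X.O
[OOX/XOX/XO.] X move#4: (2,2):+1/OOX/XOX/XOX*
[OOX/XOX/XOX] end (terminal -1, O#5); searched OOX/X.X/... to 5

value(OOX/X.X/..., O) = -1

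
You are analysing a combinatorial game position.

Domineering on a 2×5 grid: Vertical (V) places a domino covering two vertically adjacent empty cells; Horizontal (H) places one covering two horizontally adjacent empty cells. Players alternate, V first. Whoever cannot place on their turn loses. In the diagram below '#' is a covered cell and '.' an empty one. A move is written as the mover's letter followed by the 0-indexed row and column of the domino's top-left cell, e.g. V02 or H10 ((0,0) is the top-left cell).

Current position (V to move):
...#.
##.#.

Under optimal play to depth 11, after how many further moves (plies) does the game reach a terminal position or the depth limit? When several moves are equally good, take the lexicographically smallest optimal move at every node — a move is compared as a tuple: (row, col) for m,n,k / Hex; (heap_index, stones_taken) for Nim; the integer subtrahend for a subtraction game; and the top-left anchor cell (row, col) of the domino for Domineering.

PV length from [...#./##.#.]: 3 plies

ply 1, V at ...#./##.#. | V02=+1→..##./####.*; V04=-1→...##/##.##
ply 2, H at ..##./####. | H00=-1→####./####.*
ply 3, V at ####./####. | V04=+1→#####/#####*
ply 4: #####/##### is terminal -1 (H); from ...#./##.#. depth 11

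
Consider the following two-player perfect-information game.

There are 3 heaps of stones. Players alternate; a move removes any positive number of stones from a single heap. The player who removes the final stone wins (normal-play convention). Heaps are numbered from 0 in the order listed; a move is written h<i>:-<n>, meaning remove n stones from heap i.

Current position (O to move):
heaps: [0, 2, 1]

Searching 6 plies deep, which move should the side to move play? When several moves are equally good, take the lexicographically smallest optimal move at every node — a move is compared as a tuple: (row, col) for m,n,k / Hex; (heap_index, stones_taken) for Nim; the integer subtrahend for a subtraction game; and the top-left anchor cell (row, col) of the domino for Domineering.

p1 O@[(0,2,1)]: h1:-1[(0,1,1)]+1* h1:-2[(0,0,1)]-1 h2:-1[(0,2,0)]-1
p2 X@[(0,1,1)]: h1:-1[(0,0,1)]-1* h2:-1[(0,1,0)]-1
p3 O@[(0,0,1)]: h2:-1[(0,0,0)]+1*
p4 X@[(0,0,0)] terminal -1; root [(0,2,1)] d6

O's best at [(0,2,1)]: h1:-1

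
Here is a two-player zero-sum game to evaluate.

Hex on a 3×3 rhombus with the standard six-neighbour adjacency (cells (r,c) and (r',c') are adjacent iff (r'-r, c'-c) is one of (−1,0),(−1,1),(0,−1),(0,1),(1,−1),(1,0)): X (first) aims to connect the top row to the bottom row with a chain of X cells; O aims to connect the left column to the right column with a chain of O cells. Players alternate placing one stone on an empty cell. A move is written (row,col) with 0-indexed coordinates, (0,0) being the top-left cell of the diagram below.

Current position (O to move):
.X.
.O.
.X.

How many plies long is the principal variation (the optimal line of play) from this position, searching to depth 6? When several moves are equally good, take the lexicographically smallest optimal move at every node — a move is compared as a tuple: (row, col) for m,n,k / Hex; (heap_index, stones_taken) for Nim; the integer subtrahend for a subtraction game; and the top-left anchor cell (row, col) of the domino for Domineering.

ply 1, O at .X./.O./.X. | (0,0)=+1→OX./.O./.X.*; (0,2)=+1→.XO/.O./.X.; (1,0)=+1→.X./OO./.X.; (1,2)=+1→.X./.OO/.X.; (2,0)=+1→.X./.O./OX.; (2,2)=+1→.X./.O./.XO
ply 2, X at OX./.O./.X. | (0,2)=-1→OXX/.O./.X.*; (1,0)=-1→OX./XO./.X.; (1,2)=-1→OX./.OX/.X.; (2,0)=-1→OX./.O./XX.; (2,2)=-1→OX./.O./.XX
ply 3, O at OXX/.O./.X. | (1,0)=-1→OXX/OO./.X.; (1,2)=+1→OXX/.OO/.X.*; (2,0)=-1→OXX/.O./OX.; (2,2)=-1→OXX/.O./.XO
ply 4, X at OXX/.OO/.X. | (1,0)=-1→OXX/XOO/.X.*; (2,0)=-1→OXX/.OO/XX.; (2,2)=-1→OXX/.OO/.XX
ply 5, O at OXX/XOO/.X. | (2,0)=+1→OXX/XOO/OX.*; (2,2)=-1→OXX/XOO/.XO
ply 6: OXX/XOO/OX. is terminal -1 (X); from .X./.O./.X. depth 6

PV length from [.X./.O./.X.]: 5 plies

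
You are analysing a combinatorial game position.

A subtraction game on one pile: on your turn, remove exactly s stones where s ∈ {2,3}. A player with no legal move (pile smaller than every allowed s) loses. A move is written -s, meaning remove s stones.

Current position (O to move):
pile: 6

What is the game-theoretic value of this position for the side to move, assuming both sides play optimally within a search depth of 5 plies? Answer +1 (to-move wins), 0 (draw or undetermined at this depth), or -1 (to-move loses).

value(6, O) = -1

p1 O@[6]: -2[4]-1* -3[3]-1
p2 X@[4]: -2[2]-1 -3[1]+1*
p3 O@[1] terminal -1; root [6] d5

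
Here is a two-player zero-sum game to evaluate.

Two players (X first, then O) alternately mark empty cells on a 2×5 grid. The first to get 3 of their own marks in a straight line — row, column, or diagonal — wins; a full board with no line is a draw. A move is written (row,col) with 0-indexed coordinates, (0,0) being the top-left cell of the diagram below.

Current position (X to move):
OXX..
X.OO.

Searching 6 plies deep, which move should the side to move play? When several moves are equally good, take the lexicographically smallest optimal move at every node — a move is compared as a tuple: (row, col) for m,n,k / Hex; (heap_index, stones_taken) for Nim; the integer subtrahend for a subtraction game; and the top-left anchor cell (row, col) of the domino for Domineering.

[OXX../X.OO.] X move#1: (0,3):+1/OXXX./X.OO.*, (0,4):-1/OXX.X/X.OO., (1,1):-1/OXX../XXOO., (1,4):-1/OXX../X.OOX
[OXXX./X.OO.] end (terminal -1, O#2); searched OXX../X.OO. to 6

X's best at [OXX../X.OO.]: (0,3)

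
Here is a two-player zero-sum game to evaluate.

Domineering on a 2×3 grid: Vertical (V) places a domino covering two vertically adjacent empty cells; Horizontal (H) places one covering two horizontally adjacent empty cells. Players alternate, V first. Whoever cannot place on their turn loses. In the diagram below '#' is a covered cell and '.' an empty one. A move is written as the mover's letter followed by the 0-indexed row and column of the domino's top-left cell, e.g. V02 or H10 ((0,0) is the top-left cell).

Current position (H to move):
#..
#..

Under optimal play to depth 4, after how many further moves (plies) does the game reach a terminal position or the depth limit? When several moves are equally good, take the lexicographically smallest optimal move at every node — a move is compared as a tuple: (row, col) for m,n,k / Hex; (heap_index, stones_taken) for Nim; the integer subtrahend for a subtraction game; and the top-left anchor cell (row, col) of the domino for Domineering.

PV length from [#../#..]: 1 ply

p1 H@[#../#..]: H01[###/#..]+1* H11[#../###]+1
p2 V@[###/#..] terminal -1; root [#../#..] d4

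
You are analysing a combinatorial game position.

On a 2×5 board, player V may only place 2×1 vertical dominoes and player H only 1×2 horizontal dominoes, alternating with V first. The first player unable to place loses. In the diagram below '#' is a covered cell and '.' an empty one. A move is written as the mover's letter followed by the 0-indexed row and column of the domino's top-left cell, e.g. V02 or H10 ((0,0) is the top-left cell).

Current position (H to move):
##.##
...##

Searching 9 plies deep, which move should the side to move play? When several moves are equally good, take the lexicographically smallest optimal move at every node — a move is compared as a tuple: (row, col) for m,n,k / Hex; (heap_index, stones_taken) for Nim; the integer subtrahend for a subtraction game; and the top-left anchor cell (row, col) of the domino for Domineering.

p1 H@[##.##/...##]: H10[##.##/##.##]-1 H11[##.##/.####]+1*
p2 V@[##.##/.####] terminal -1; root [##.##/...##] d9

H's best at [##.##/...##]: H11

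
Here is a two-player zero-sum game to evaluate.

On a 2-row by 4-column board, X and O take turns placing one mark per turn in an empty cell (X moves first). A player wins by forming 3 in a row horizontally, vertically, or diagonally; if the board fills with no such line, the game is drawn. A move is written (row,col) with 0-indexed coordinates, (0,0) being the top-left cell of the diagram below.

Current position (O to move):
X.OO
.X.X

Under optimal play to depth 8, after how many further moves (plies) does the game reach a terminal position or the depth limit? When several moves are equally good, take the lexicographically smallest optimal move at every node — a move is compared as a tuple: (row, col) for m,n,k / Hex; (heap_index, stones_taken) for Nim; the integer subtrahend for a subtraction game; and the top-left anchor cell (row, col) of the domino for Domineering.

PV length from [X.OO/.X.X]: 1 ply

ply 1, O at X.OO/.X.X | (0,1)=+1→XOOO/.X.X*; (1,0)=-1→X.OO/OX.X; (1,2)=+0→X.OO/.XOX
ply 2: XOOO/.X.X is terminal -1 (X); from X.OO/.X.X depth 8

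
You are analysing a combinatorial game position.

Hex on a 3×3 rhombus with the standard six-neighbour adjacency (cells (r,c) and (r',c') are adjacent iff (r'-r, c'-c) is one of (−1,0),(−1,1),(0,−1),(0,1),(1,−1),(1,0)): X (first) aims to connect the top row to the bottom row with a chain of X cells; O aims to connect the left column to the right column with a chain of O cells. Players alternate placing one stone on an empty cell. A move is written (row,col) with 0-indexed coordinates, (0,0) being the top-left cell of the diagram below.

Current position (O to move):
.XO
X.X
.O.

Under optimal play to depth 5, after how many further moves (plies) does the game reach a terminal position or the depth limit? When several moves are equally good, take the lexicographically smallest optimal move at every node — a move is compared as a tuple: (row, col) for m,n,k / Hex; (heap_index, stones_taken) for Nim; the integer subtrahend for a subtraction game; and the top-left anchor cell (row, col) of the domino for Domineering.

ply 1, O at .XO/X.X/.O. | (0,0)=-1→OXO/X.X/.O.; (1,1)=-1→.XO/XOX/.O.; (2,0)=+1→.XO/X.X/OO.*; (2,2)=-1→.XO/X.X/.OO
ply 2, X at .XO/X.X/OO. | (0,0)=-1→XXO/X.X/OO.*; (1,1)=-1→.XO/XXX/OO.; (2,2)=-1→.XO/X.X/OOX
ply 3, O at XXO/X.X/OO. | (1,1)=+1→XXO/XOX/OO.*; (2,2)=+1→XXO/X.X/OOO
ply 4: XXO/XOX/OO. is terminal -1 (X); from .XO/X.X/.O. depth 5

PV length from [.XO/X.X/.O.]: 3 plies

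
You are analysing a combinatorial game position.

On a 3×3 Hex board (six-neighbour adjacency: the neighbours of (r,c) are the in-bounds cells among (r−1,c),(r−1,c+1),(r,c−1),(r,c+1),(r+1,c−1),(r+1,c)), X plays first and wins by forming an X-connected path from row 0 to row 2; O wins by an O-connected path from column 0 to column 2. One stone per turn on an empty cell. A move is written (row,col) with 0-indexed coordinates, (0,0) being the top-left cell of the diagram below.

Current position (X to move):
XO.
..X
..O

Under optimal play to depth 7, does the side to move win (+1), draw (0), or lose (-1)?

value(XO./..X/..O, X) = +1

[XO./..X/..O] X move#1: (0,2):+1/XOX/..X/..O*, (1,0):+1/XO./X.X/..O, (1,1):+1/XO./.XX/..O, (2,0):+1/XO./..X/X.O, (2,1):+1/XO./..X/.XO
[XOX/..X/..O] O move#2: (1,0):-1/XOX/O.X/..O*, (1,1):-1/XOX/.OX/..O, (2,0):-1/XOX/..X/O.O, (2,1):-1/XOX/..X/.OO
[XOX/O.X/..O] X move#3: (1,1):+1/XOX/OXX/..O*, (2,0):+1/XOX/O.X/X.O, (2,1):+1/XOX/O.X/.XO
[XOX/OXX/..O] O move#4: (2,0):-1/XOX/OXX/O.O*, (2,1):-1/XOX/OXX/.OO
[XOX/OXX/O.O] X move#5: (2,1):+1/XOX/OXX/OXO*
[XOX/OXX/OXO] end (terminal -1, O#6); searched XO./..X/..O to 7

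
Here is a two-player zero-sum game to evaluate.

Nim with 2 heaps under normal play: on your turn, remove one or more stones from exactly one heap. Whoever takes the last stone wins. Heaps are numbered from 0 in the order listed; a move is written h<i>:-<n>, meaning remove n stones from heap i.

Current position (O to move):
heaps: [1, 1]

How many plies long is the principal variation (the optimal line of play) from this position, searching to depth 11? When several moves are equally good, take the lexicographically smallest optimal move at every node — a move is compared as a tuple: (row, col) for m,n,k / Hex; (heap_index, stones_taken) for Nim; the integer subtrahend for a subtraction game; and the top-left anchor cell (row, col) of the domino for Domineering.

ply 1, O at (1,1) | h0:-1=-1→(0,1)*; h1:-1=-1→(1,0)
ply 2, X at (0,1) | h1:-1=+1→(0,0)*
ply 3: (0,0) is terminal -1 (O); from (1,1) depth 11

PV length from [(1,1)]: 2 plies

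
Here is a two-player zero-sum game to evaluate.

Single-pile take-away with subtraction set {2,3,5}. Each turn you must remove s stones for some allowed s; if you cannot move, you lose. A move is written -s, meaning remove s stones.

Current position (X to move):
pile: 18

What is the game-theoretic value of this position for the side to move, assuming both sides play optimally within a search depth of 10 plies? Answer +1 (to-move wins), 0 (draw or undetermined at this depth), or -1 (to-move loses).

value(18, X) = +1

p1 X@[18]: -2[16]-1 -3[15]+1* -5[13]-1
p2 O@[15]: -2[13]-1* -3[12]-1 -5[10]-1
p3 X@[13]: -2[11]-1 -3[10]-1 -5[8]+1*
p4 O@[8]: -2[6]-1* -3[5]-1 -5[3]-1
p5 X@[6]: -2[4]-1 -3[3]-1 -5[1]+1*
p6 O@[1] terminal -1; root [18] d10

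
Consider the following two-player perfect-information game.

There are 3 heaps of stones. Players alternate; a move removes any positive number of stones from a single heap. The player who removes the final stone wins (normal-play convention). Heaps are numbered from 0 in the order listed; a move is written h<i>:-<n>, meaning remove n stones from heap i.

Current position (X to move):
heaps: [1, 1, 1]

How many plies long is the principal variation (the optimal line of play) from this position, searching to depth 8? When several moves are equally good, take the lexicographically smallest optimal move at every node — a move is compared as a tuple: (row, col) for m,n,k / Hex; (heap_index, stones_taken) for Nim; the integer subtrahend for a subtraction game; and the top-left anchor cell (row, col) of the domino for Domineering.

PV length from [(1,1,1)]: 3 plies

p1 X@[(1,1,1)]: h0:-1[(0,1,1)]+1* h1:-1[(1,0,1)]+1 h2:-1[(1,1,0)]+1
p2 O@[(0,1,1)]: h1:-1[(0,0,1)]-1* h2:-1[(0,1,0)]-1
p3 X@[(0,0,1)]: h2:-1[(0,0,0)]+1*
p4 O@[(0,0,0)] terminal -1; root [(1,1,1)] d8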